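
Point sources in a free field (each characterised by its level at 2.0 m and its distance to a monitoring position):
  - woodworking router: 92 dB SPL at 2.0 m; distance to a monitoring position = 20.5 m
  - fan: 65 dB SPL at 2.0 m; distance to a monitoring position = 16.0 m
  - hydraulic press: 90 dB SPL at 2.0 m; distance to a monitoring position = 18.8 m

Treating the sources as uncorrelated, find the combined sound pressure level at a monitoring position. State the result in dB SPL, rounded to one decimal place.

Propagate each source to the receiver with L = L_ref − 20·log₁₀(r/r_ref), then add intensities.
woodworking router: 92 − 20·log₁₀(20.5/2.0) = 92 − 20.21 = 71.79 dB SPL.
fan: 65 − 20·log₁₀(16.0/2.0) = 65 − 18.06 = 46.94 dB SPL.
hydraulic press: 90 − 20·log₁₀(18.8/2.0) = 90 − 19.46 = 70.54 dB SPL.
Σ 10^(L/10) = 2.645e+07 → L_total = 10·log₁₀(2.645e+07) = 74.22 dB SPL.

74.2 dB SPL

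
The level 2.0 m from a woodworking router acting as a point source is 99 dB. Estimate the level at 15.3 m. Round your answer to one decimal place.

Point-source attenuation: ΔL = 20·log₁₀(r₂/r₁) = 20·log₁₀(15.3/2.0) = 17.673 dB.
L₂ = 99 − 20·log₁₀(15.3/2.0) = 99 − 17.673 = 81.33 dB.

81.3 dB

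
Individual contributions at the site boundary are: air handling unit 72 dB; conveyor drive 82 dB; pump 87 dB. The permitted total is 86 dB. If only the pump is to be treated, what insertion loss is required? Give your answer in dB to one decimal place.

The untreated sources together contribute 10^(72/10) + 10^(82/10) = 1.743e+08, i.e. 82.41 dB.
The limit corresponds to 10^(86/10) = 3.981e+08; subtracting the fixed part leaves 2.238e+08 for the pump, i.e. 83.50 dB.
So the pump must be reduced from 87 to 83.50 dB: IL = 3.50 dB.

3.5 dB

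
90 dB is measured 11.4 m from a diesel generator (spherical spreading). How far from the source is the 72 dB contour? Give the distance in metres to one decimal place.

90.6 m

The 18.0 dB drop corresponds to a distance ratio of 10^(18.0/20) for a point source.
r₂ = 11.4·10^((90−72)/20) = 11.4·10^(18.0/20) = 90.55 m.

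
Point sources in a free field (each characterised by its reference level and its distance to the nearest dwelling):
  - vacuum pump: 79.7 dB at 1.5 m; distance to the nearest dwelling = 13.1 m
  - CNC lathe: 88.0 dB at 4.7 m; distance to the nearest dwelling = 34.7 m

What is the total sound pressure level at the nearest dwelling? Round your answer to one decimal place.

Propagate each source to the receiver with L = L_ref − 20·log₁₀(r/r_ref), then add intensities.
vacuum pump: 79.7 − 20·log₁₀(13.1/1.5) = 79.7 − 18.82 = 60.88 dB.
CNC lathe: 88.0 − 20·log₁₀(34.7/4.7) = 88.0 − 17.36 = 70.64 dB.
Σ 10^(L/10) = 1.280e+07 → L_total = 10·log₁₀(1.280e+07) = 71.07 dB.

71.1 dB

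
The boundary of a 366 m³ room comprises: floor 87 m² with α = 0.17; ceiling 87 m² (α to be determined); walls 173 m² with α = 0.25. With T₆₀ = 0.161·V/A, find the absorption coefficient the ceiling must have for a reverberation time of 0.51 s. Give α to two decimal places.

0.66

Required total absorption A = 0.161·366/0.51 = 115.54 m².
Absorption from the other surfaces = 87·0.17 + 173·0.25 = 58.04 m², so the ceiling must supply 57.50 m² over 87 m².
α = 57.50/87 = 0.661.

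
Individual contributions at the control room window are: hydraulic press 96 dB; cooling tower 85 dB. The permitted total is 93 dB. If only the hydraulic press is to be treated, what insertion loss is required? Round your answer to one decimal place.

3.7 dB

Everything except the hydraulic press sums to 10^(85/10) = 3.162e+08 in linear terms, 85.00 dB.
The limit corresponds to 10^(93/10) = 1.995e+09; subtracting the fixed part leaves 1.679e+09 for the hydraulic press, i.e. 92.25 dB.
So the hydraulic press must be reduced from 96 to 92.25 dB: IL = 3.75 dB.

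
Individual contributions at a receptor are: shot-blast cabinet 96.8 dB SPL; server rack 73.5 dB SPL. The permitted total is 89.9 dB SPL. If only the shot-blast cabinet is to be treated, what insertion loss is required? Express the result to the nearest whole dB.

7 dB

Fixed contribution from the other source: Σ 10^(L/10) = 10^(73.5/10) = 2.239e+07 (73.50 dB SPL).
To meet 89.9 dB SPL overall, the treated shot-blast cabinet may contribute at most 10^(89.9/10) − 2.239e+07 = 9.549e+08, i.e. 89.80 dB SPL.
So the shot-blast cabinet must be reduced from 96.8 to 89.80 dB SPL: IL = 7.00 dB.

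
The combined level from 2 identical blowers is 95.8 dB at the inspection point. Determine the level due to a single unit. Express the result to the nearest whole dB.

2 equal contributions raise the level by 10·log₁₀ 2 = 3.010 dB, so each unit alone gives 95.8 − 3.010.

93 dB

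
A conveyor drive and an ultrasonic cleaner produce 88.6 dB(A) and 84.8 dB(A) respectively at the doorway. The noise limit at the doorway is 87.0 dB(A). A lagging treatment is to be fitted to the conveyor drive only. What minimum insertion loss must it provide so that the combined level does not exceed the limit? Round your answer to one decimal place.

Everything except the conveyor drive sums to 10^(84.8/10) = 3.020e+08 in linear terms, 84.80 dB(A).
To meet 87.0 dB(A) overall, the treated conveyor drive may contribute at most 10^(87.0/10) − 3.020e+08 = 1.992e+08, i.e. 82.99 dB(A).
Required insertion loss = 88.6 − 82.99 = 5.61 dB.

5.6 dB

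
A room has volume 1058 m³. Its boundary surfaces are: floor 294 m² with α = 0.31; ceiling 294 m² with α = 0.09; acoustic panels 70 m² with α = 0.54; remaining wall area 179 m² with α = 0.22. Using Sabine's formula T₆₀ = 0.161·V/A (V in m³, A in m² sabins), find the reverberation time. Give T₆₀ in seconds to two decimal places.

0.87 s

Total absorption A = 294·0.31 + 294·0.09 + 70·0.54 + 179·0.22 = 194.78 m² sabins.
T₆₀ = 0.161 × 1058 / 194.78 = 0.875 s.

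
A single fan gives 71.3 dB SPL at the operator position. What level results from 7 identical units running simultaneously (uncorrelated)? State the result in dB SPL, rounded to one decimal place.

N identical incoherent sources raise the level by 10·log₁₀ N.
L_total = 71.3 + 10·log₁₀(7) = 71.3 + 8.451 = 79.75 dB SPL.

79.8 dB SPL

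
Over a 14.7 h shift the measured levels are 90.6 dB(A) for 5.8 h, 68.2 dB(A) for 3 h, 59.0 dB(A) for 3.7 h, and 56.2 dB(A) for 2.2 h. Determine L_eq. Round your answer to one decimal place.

86.6 dB(A)

L_eq = 10·log₁₀[(1/T)·Σ tᵢ·10^(Lᵢ/10)] with T = 14.7 h.
Σ tᵢ·10^(Lᵢ/10) = 5.8·10^(90.6/10) + 3·10^(68.2/10) + 3.7·10^(59.0/10) + 2.2·10^(56.2/10) = 6.683e+09.
L_eq = 10·log₁₀(6.683e+09/14.7) = 86.58 dB(A).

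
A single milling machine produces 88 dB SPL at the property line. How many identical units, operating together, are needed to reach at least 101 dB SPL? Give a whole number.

20

Need L₁ + 10·log₁₀ N ≥ 101, i.e. log₁₀ N ≥ 1.30.
N ≥ 10^(13.0/10) = 19.953, so N = 20.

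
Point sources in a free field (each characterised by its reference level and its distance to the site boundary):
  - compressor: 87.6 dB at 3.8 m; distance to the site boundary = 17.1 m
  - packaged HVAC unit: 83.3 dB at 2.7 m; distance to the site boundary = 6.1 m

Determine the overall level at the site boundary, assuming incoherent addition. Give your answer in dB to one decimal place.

Apply inverse-square spreading to bring every level to the receiver, then sum 10^(L/10).
compressor: 87.6 − 20·log₁₀(17.1/3.8) = 87.6 − 13.06 = 74.54 dB.
packaged HVAC unit: 83.3 − 20·log₁₀(6.1/2.7) = 83.3 − 7.08 = 76.22 dB.
Σ 10^(L/10) = 7.030e+07 → L_total = 10·log₁₀(7.030e+07) = 78.47 dB.

78.5 dB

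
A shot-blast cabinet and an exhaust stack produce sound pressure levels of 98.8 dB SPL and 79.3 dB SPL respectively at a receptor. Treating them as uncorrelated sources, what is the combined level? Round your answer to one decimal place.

98.8 dB SPL

For uncorrelated sources the intensities add, so convert each level to linear form, sum, and take 10·log₁₀ of the total.
Σ 10^(L/10) = 10^(98.8/10) + 10^(79.3/10) = 7.671e+09.
L_total = 10·log₁₀(7.671e+09) = 98.85 dB SPL.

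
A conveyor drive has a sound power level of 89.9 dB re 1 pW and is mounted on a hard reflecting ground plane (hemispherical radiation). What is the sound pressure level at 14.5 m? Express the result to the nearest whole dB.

The power spreads over a hemisphere of area 2π·r², so L_p = L_w − 10·log₁₀(2π·r²).
2π·r² = 1321 m², 10·log₁₀ of that is 31.209 dB.
L_p = 89.9 − 31.209 = 58.69 dB.

59 dB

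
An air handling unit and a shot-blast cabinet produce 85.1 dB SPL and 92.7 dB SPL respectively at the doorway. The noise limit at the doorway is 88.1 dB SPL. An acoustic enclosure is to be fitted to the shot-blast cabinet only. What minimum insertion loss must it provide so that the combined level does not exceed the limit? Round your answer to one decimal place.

7.6 dB

Fixed contribution from the other source: Σ 10^(L/10) = 10^(85.1/10) = 3.236e+08 (85.10 dB SPL).
To meet 88.1 dB SPL overall, the treated shot-blast cabinet may contribute at most 10^(88.1/10) − 3.236e+08 = 3.221e+08, i.e. 85.08 dB SPL.
So the shot-blast cabinet must be reduced from 92.7 to 85.08 dB SPL: IL = 7.62 dB.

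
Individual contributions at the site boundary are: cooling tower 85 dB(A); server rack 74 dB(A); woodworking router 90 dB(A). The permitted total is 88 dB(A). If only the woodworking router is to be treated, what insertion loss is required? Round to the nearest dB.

5 dB

Fixed contribution from the other sources: Σ 10^(L/10) = 10^(85/10) + 10^(74/10) = 3.413e+08 (85.33 dB(A)).
To meet 88 dB(A) overall, the treated woodworking router may contribute at most 10^(88/10) − 3.413e+08 = 2.896e+08, i.e. 84.62 dB(A).
Required insertion loss = 90 − 84.62 = 5.38 dB.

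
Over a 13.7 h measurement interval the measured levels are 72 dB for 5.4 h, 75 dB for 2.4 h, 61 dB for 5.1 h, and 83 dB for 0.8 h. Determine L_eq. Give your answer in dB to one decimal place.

The energy average is taken in the linear domain: L_eq = 10·log₁₀[(Σ tᵢ·10^(Lᵢ/10))/T], T = 13.7 h.
Σ tᵢ·10^(Lᵢ/10) = 5.4·10^(72/10) + 2.4·10^(75/10) + 5.1·10^(61/10) + 0.8·10^(83/10) = 3.275e+08.
L_eq = 10·log₁₀(3.275e+08/13.7) = 73.79 dB.

73.8 dB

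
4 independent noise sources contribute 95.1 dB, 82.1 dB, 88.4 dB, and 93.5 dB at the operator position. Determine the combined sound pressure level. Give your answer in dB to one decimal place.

For uncorrelated sources the intensities add, so convert each level to linear form, sum, and take 10·log₁₀ of the total.
Σ 10^(L/10) = 10^(95.1/10) + 10^(82.1/10) + 10^(88.4/10) + 10^(93.5/10) = 6.329e+09.
L_total = 10·log₁₀(6.329e+09) = 98.01 dB.

98.0 dB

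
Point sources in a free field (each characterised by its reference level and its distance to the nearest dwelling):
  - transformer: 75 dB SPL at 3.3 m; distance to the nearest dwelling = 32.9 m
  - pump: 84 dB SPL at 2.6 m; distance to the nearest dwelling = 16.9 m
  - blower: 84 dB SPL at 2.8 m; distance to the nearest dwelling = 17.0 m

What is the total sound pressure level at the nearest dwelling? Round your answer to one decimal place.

71.2 dB SPL

Propagate each source to the receiver with L = L_ref − 20·log₁₀(r/r_ref), then add intensities.
transformer: 75 − 20·log₁₀(32.9/3.3) = 75 − 19.97 = 55.03 dB SPL.
pump: 84 − 20·log₁₀(16.9/2.6) = 84 − 16.26 = 67.74 dB SPL.
blower: 84 − 20·log₁₀(17.0/2.8) = 84 − 15.67 = 68.33 dB SPL.
Σ 10^(L/10) = 1.308e+07 → L_total = 10·log₁₀(1.308e+07) = 71.17 dB SPL.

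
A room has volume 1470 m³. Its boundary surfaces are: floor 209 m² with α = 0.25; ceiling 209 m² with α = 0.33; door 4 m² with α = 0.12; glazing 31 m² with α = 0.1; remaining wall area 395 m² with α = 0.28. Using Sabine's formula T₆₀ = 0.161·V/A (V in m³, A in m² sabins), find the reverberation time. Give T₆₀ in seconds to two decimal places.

Summing Sᵢαᵢ: 209·0.25 + 209·0.33 + 4·0.12 + 31·0.1 + 395·0.28 = 235.40 m².
T₆₀ = 0.161 × 1470 / 235.40 = 1.005 s.

1.01 s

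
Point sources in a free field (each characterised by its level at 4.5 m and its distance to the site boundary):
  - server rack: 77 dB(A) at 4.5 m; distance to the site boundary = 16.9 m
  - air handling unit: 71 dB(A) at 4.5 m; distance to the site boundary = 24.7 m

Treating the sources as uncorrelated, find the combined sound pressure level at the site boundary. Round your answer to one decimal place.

Apply inverse-square spreading to bring every level to the receiver, then sum 10^(L/10).
server rack: 77 − 20·log₁₀(16.9/4.5) = 77 − 11.49 = 65.51 dB(A).
air handling unit: 71 − 20·log₁₀(24.7/4.5) = 71 − 14.79 = 56.21 dB(A).
Σ 10^(L/10) = 3.971e+06 → L_total = 10·log₁₀(3.971e+06) = 65.99 dB(A).

66.0 dB(A)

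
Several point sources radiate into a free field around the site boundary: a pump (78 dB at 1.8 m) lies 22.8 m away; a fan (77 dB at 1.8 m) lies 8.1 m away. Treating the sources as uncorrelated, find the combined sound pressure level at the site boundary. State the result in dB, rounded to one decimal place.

First find each source's level at the receiver (point-source: −20·log₁₀(r/r_ref)), then combine on an intensity basis.
pump: 78 − 20·log₁₀(22.8/1.8) = 78 − 22.05 = 55.95 dB.
fan: 77 − 20·log₁₀(8.1/1.8) = 77 − 13.06 = 63.94 dB.
Σ 10^(L/10) = 2.868e+06 → L_total = 10·log₁₀(2.868e+06) = 64.58 dB.

64.6 dB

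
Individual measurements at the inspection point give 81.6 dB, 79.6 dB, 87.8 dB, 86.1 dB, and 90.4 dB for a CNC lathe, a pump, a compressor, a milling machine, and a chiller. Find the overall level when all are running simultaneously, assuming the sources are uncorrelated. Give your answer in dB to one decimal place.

93.7 dB

For uncorrelated sources the intensities add, so convert each level to linear form, sum, and take 10·log₁₀ of the total.
Σ 10^(L/10) = 10^(81.6/10) + 10^(79.6/10) + 10^(87.8/10) + 10^(86.1/10) + 10^(90.4/10) = 2.342e+09.
L_total = 10·log₁₀(2.342e+09) = 93.70 dB.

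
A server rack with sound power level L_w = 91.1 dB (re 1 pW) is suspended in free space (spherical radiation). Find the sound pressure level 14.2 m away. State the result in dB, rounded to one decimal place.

The power spreads over a sphere of area 4π·r², so L_p = L_w − 10·log₁₀(4π·r²).
4π·r² = 2534 m², 10·log₁₀ of that is 34.038 dB.
L_p = 91.1 − 34.038 = 57.06 dB.

57.1 dB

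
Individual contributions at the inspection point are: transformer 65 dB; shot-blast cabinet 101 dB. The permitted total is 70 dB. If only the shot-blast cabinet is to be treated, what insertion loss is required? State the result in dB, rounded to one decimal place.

32.7 dB

The untreated sources together contribute 10^(65/10) = 3.162e+06, i.e. 65.00 dB.
To meet 70 dB overall, the treated shot-blast cabinet may contribute at most 10^(70/10) − 3.162e+06 = 6.838e+06, i.e. 68.35 dB.
So the shot-blast cabinet must be reduced from 101 to 68.35 dB: IL = 32.65 dB.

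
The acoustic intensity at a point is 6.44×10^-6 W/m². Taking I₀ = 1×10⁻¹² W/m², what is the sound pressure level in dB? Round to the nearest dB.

68 dB

I/I₀ = 6.44×10^-6/10⁻¹² = 6.44×10^6, and L = 10·log₁₀(I/I₀).
L = 10·(0.8089 + 6) = 68.09 dB.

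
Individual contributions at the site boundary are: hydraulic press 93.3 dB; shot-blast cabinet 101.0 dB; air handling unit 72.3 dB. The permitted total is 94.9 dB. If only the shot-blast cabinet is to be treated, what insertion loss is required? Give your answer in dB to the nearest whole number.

Everything except the shot-blast cabinet sums to 10^(93.3/10) + 10^(72.3/10) = 2.155e+09 in linear terms, 93.33 dB.
To meet 94.9 dB overall, the treated shot-blast cabinet may contribute at most 10^(94.9/10) − 2.155e+09 = 9.354e+08, i.e. 89.71 dB.
Required insertion loss = 101.0 − 89.71 = 11.29 dB.

11 dB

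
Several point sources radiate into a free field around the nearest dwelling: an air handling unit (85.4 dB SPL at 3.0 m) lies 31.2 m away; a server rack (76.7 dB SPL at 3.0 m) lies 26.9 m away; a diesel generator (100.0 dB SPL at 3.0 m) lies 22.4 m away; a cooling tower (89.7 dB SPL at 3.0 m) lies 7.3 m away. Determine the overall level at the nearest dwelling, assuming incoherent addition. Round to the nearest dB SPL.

First find each source's level at the receiver (point-source: −20·log₁₀(r/r_ref)), then combine on an intensity basis.
air handling unit: 85.4 − 20·log₁₀(31.2/3.0) = 85.4 − 20.34 = 65.06 dB SPL.
server rack: 76.7 − 20·log₁₀(26.9/3.0) = 76.7 − 19.05 = 57.65 dB SPL.
diesel generator: 100.0 − 20·log₁₀(22.4/3.0) = 100.0 − 17.46 = 82.54 dB SPL.
cooling tower: 89.7 − 20·log₁₀(7.3/3.0) = 89.7 − 7.72 = 81.98 dB SPL.
Σ 10^(L/10) = 3.408e+08 → L_total = 10·log₁₀(3.408e+08) = 85.32 dB SPL.

85 dB SPL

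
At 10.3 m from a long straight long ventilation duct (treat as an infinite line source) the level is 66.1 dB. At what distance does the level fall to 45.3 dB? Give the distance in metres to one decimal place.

1238.3 m

For a line source L₁ − L₂ = 10·log₁₀(r₂/r₁), so r₂ = r₁·10^((L₁−L₂)/10).
r₂ = 10.3·10^((66.1−45.3)/10) = 10.3·10^(20.8/10) = 1238.33 m.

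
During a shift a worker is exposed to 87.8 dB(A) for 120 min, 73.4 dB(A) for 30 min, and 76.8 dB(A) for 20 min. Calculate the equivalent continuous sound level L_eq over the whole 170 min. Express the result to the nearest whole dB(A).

L_eq = 10·log₁₀[(1/T)·Σ tᵢ·10^(Lᵢ/10)] with T = 170 min.
Σ tᵢ·10^(Lᵢ/10) = 120·10^(87.8/10) + 30·10^(73.4/10) + 20·10^(76.8/10) = 7.392e+10.
L_eq = 10·log₁₀(7.392e+10/170) = 86.38 dB(A).

86 dB(A)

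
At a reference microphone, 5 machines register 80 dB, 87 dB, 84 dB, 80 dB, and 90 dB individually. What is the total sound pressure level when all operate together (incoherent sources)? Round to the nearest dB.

93 dB

For uncorrelated sources the intensities add, so convert each level to linear form, sum, and take 10·log₁₀ of the total.
Σ 10^(L/10) = 10^(80/10) + 10^(87/10) + 10^(84/10) + 10^(80/10) + 10^(90/10) = 1.952e+09.
L_total = 10·log₁₀(1.952e+09) = 92.91 dB.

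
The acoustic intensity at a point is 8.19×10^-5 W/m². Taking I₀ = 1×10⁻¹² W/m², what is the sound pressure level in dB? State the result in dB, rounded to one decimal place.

79.1 dB

Dividing by I₀ shifts the exponent by 12: I/I₀ = 8.19×10^7.
L = 10·(0.9133 + 7) = 79.13 dB.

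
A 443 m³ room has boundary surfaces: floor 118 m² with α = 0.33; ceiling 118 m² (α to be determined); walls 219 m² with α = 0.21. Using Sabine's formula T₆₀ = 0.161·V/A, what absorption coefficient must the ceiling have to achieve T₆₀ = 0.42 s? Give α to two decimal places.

0.72

Required total absorption A = 0.161·443/0.42 = 169.82 m².
Absorption from the other surfaces = 118·0.33 + 219·0.21 = 84.93 m², so the ceiling must supply 84.89 m² over 118 m².
α = 84.89/118 = 0.719.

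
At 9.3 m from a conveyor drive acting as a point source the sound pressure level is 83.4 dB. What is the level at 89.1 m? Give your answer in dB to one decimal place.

Spherical spreading from a point source gives a 20·log₁₀(r₂/r₁) drop.
L₂ = 83.4 − 20·log₁₀(89.1/9.3) = 83.4 − 19.628 = 63.77 dB.

63.8 dB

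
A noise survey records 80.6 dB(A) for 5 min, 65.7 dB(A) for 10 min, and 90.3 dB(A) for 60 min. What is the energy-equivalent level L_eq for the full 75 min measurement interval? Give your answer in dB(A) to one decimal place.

L_eq = 10·log₁₀[(1/T)·Σ tᵢ·10^(Lᵢ/10)] with T = 75 min.
Σ tᵢ·10^(Lᵢ/10) = 5·10^(80.6/10) + 10·10^(65.7/10) + 60·10^(90.3/10) = 6.490e+10.
L_eq = 10·log₁₀(6.490e+10/75) = 89.37 dB(A).

89.4 dB(A)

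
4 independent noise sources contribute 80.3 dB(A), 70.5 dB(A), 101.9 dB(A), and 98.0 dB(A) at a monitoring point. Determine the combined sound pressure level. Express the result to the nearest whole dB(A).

103 dB(A)

For uncorrelated sources the intensities add, so convert each level to linear form, sum, and take 10·log₁₀ of the total.
Σ 10^(L/10) = 10^(80.3/10) + 10^(70.5/10) + 10^(101.9/10) + 10^(98.0/10) = 2.192e+10.
L_total = 10·log₁₀(2.192e+10) = 103.41 dB(A).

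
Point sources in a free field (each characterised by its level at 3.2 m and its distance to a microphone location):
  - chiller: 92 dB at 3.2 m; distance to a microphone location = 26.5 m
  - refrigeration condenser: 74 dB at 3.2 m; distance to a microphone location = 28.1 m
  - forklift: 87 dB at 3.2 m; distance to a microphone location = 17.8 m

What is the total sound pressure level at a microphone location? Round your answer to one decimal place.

Apply inverse-square spreading to bring every level to the receiver, then sum 10^(L/10).
chiller: 92 − 20·log₁₀(26.5/3.2) = 92 − 18.36 = 73.64 dB.
refrigeration condenser: 74 − 20·log₁₀(28.1/3.2) = 74 − 18.87 = 55.13 dB.
forklift: 87 − 20·log₁₀(17.8/3.2) = 87 − 14.91 = 72.09 dB.
Σ 10^(L/10) = 3.963e+07 → L_total = 10·log₁₀(3.963e+07) = 75.98 dB.

76.0 dB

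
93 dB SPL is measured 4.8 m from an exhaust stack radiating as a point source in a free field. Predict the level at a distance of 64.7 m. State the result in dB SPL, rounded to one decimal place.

Spherical spreading from a point source gives a 20·log₁₀(r₂/r₁) drop.
L₂ = 93 − 20·log₁₀(64.7/4.8) = 93 − 22.593 = 70.41 dB SPL.

70.4 dB SPL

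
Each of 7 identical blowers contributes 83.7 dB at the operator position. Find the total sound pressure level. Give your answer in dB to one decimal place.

92.2 dB

With 7 equal, uncorrelated contributions the intensity is 7× that of one unit, giving a rise of 10·log₁₀ 7.
L_total = 83.7 + 10·log₁₀(7) = 83.7 + 8.451 = 92.15 dB.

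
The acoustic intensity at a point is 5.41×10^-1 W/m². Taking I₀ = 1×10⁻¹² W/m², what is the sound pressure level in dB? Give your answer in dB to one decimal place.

117.3 dB

L = 10·log₁₀(I/I₀) = 10·log₁₀(5.41×10^-1/10⁻¹²) = 10·log₁₀(5.41×10^11).
L = 10·(0.7332 + 11) = 117.33 dB.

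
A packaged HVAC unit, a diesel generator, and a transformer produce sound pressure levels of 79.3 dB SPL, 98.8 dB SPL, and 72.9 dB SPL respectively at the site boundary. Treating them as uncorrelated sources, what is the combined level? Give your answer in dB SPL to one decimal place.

Incoherent sources combine by intensity addition: L_total = 10·log₁₀(Σ 10^(L_i/10)).
Σ 10^(L/10) = 10^(79.3/10) + 10^(98.8/10) + 10^(72.9/10) = 7.690e+09.
L_total = 10·log₁₀(7.690e+09) = 98.86 dB SPL.

98.9 dB SPL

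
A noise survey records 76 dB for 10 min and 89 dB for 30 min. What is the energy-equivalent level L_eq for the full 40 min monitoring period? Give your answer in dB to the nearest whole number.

88 dB

The energy average is taken in the linear domain: L_eq = 10·log₁₀[(Σ tᵢ·10^(Lᵢ/10))/T], T = 40 min.
Σ tᵢ·10^(Lᵢ/10) = 10·10^(76/10) + 30·10^(89/10) = 2.423e+10.
L_eq = 10·log₁₀(2.423e+10/40) = 87.82 dB.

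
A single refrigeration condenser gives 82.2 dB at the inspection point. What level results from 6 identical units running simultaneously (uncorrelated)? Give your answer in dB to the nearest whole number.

L_total = L₁ + 10·log₁₀ N for N identical incoherent sources.
L_total = 82.2 + 10·log₁₀(6) = 82.2 + 7.782 = 89.98 dB.

90 dB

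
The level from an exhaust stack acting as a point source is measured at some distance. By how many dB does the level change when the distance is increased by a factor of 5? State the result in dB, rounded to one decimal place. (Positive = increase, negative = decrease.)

-14.0 dB

A point source loses 6 dB per doubling of distance; generally ΔL = −20·log₁₀(r₂/r₁).
ΔL = −20·log₁₀(5) = -13.98 dB.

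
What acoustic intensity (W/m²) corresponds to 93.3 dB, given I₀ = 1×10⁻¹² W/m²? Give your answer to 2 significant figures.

0.0021 W/m²

L = 10·log₁₀(I/I₀) ⇒ I = I₀·10^(L/10) = 10⁻¹² × 10^9.33.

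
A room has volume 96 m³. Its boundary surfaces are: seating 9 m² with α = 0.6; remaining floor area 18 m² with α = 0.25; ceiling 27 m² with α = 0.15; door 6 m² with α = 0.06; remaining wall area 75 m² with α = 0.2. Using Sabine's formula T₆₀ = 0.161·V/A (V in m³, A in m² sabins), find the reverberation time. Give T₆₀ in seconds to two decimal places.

Total absorption A = 9·0.6 + 18·0.25 + 27·0.15 + 6·0.06 + 75·0.2 = 29.31 m² sabins.
T₆₀ = 0.161·V/A = 0.161·96/29.31 = 0.527 s.

0.53 s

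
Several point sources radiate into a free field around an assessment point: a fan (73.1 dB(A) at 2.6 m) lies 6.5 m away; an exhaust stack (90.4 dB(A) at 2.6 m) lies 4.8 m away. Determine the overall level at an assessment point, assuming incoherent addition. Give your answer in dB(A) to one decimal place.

85.1 dB(A)

Propagate each source to the receiver with L = L_ref − 20·log₁₀(r/r_ref), then add intensities.
fan: 73.1 − 20·log₁₀(6.5/2.6) = 73.1 − 7.96 = 65.14 dB(A).
exhaust stack: 90.4 − 20·log₁₀(4.8/2.6) = 90.4 − 5.33 = 85.07 dB(A).
Σ 10^(L/10) = 3.250e+08 → L_total = 10·log₁₀(3.250e+08) = 85.12 dB(A).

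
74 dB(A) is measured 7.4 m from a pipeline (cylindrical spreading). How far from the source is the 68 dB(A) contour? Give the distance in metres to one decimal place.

29.5 m

The 6.0 dB drop corresponds to a distance ratio of 10^(6.0/10) for a line source.
r₂ = 7.4·10^((74−68)/10) = 7.4·10^(6.0/10) = 29.46 m.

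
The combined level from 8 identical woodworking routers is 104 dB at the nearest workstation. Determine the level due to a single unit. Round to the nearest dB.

95 dB

8 equal contributions raise the level by 10·log₁₀ 8 = 9.031 dB, so each unit alone gives 104 − 9.031.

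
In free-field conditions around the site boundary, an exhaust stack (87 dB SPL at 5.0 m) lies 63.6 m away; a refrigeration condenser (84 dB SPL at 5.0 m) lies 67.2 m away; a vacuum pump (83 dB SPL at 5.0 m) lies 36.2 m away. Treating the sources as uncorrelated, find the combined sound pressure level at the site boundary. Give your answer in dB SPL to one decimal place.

69.2 dB SPL

Propagate each source to the receiver with L = L_ref − 20·log₁₀(r/r_ref), then add intensities.
exhaust stack: 87 − 20·log₁₀(63.6/5.0) = 87 − 22.09 = 64.91 dB SPL.
refrigeration condenser: 84 − 20·log₁₀(67.2/5.0) = 84 − 22.57 = 61.43 dB SPL.
vacuum pump: 83 − 20·log₁₀(36.2/5.0) = 83 − 17.19 = 65.81 dB SPL.
Σ 10^(L/10) = 8.295e+06 → L_total = 10·log₁₀(8.295e+06) = 69.19 dB SPL.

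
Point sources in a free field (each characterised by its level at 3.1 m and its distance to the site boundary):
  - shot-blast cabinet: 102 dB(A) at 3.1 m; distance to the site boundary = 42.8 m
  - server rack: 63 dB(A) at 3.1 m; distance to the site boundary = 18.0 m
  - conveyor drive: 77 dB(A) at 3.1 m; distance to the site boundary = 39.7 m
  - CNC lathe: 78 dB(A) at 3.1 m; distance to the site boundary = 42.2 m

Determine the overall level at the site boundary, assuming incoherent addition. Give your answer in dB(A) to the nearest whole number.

First find each source's level at the receiver (point-source: −20·log₁₀(r/r_ref)), then combine on an intensity basis.
shot-blast cabinet: 102 − 20·log₁₀(42.8/3.1) = 102 − 22.80 = 79.20 dB(A).
server rack: 63 − 20·log₁₀(18.0/3.1) = 63 − 15.28 = 47.72 dB(A).
conveyor drive: 77 − 20·log₁₀(39.7/3.1) = 77 − 22.15 = 54.85 dB(A).
CNC lathe: 78 − 20·log₁₀(42.2/3.1) = 78 − 22.68 = 55.32 dB(A).
Σ 10^(L/10) = 8.385e+07 → L_total = 10·log₁₀(8.385e+07) = 79.24 dB(A).

79 dB(A)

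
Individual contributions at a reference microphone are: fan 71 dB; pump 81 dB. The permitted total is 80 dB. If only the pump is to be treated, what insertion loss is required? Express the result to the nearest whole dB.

2 dB

Everything except the pump sums to 10^(71/10) = 1.259e+07 in linear terms, 71.00 dB.
To meet 80 dB overall, the treated pump may contribute at most 10^(80/10) − 1.259e+07 = 8.741e+07, i.e. 79.42 dB.
So the pump must be reduced from 81 to 79.42 dB: IL = 1.58 dB.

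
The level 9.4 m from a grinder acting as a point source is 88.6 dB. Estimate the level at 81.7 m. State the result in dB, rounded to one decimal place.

Spherical spreading from a point source gives a 20·log₁₀(r₂/r₁) drop.
L₂ = 88.6 − 20·log₁₀(81.7/9.4) = 88.6 − 18.782 = 69.82 dB.

69.8 dB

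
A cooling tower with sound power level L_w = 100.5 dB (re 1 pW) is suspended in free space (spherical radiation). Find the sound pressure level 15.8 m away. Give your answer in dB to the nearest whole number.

L_p = L_w − 10·log₁₀(4π·r²) with r = 15.8 m.
4π·r² = 3137 m², 10·log₁₀ of that is 34.965 dB.
L_p = 100.5 − 34.965 = 65.53 dB.

66 dB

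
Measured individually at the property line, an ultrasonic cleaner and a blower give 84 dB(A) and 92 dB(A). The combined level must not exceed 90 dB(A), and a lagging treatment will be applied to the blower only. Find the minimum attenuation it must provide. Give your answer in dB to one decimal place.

Everything except the blower sums to 10^(84/10) = 2.512e+08 in linear terms, 84.00 dB(A).
The limit corresponds to 10^(90/10) = 1.000e+09; subtracting the fixed part leaves 7.488e+08 for the blower, i.e. 88.74 dB(A).
So the blower must be reduced from 92 to 88.74 dB(A): IL = 3.26 dB.

3.3 dB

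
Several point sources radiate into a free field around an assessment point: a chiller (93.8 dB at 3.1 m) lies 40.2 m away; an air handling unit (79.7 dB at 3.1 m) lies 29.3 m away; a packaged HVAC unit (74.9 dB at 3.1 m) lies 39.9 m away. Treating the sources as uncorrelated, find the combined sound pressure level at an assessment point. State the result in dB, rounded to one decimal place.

71.9 dB

First find each source's level at the receiver (point-source: −20·log₁₀(r/r_ref)), then combine on an intensity basis.
chiller: 93.8 − 20·log₁₀(40.2/3.1) = 93.8 − 22.26 = 71.54 dB.
air handling unit: 79.7 − 20·log₁₀(29.3/3.1) = 79.7 − 19.51 = 60.19 dB.
packaged HVAC unit: 74.9 − 20·log₁₀(39.9/3.1) = 74.9 − 22.19 = 52.71 dB.
Σ 10^(L/10) = 1.550e+07 → L_total = 10·log₁₀(1.550e+07) = 71.90 dB.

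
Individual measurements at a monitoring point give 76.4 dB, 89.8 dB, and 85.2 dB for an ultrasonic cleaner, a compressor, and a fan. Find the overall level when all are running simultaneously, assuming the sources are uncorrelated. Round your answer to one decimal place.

Incoherent sources combine by intensity addition: L_total = 10·log₁₀(Σ 10^(L_i/10)).
Σ 10^(L/10) = 10^(76.4/10) + 10^(89.8/10) + 10^(85.2/10) = 1.330e+09.
L_total = 10·log₁₀(1.330e+09) = 91.24 dB.

91.2 dB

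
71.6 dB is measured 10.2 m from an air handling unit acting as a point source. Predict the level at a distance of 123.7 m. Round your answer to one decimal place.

49.9 dB

Point-source attenuation: ΔL = 20·log₁₀(r₂/r₁) = 20·log₁₀(123.7/10.2) = 21.675 dB.
L₂ = 71.6 − 20·log₁₀(123.7/10.2) = 71.6 − 21.675 = 49.92 dB.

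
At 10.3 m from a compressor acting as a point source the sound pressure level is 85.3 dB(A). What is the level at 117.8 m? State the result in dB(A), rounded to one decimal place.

Point-source attenuation: ΔL = 20·log₁₀(r₂/r₁) = 20·log₁₀(117.8/10.3) = 21.166 dB.
L₂ = 85.3 − 20·log₁₀(117.8/10.3) = 85.3 − 21.166 = 64.13 dB(A).

64.1 dB(A)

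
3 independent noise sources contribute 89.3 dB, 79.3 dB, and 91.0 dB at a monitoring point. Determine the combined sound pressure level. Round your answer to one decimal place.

Incoherent sources combine by intensity addition: L_total = 10·log₁₀(Σ 10^(L_i/10)).
Σ 10^(L/10) = 10^(89.3/10) + 10^(79.3/10) + 10^(91.0/10) = 2.195e+09.
L_total = 10·log₁₀(2.195e+09) = 93.41 dB.

93.4 dB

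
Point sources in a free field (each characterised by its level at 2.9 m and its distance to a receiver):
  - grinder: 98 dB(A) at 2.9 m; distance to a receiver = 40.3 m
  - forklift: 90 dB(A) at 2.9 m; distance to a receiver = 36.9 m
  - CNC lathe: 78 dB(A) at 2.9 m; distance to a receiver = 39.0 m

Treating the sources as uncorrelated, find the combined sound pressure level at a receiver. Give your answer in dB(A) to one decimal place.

Propagate each source to the receiver with L = L_ref − 20·log₁₀(r/r_ref), then add intensities.
grinder: 98 − 20·log₁₀(40.3/2.9) = 98 − 22.86 = 75.14 dB(A).
forklift: 90 − 20·log₁₀(36.9/2.9) = 90 − 22.09 = 67.91 dB(A).
CNC lathe: 78 − 20·log₁₀(39.0/2.9) = 78 − 22.57 = 55.43 dB(A).
Σ 10^(L/10) = 3.920e+07 → L_total = 10·log₁₀(3.920e+07) = 75.93 dB(A).

75.9 dB(A)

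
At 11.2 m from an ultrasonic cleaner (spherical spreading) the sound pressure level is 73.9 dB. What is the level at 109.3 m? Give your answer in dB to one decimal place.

54.1 dB

Spherical spreading from a point source gives a 20·log₁₀(r₂/r₁) drop.
L₂ = 73.9 − 20·log₁₀(109.3/11.2) = 73.9 − 19.788 = 54.11 dB.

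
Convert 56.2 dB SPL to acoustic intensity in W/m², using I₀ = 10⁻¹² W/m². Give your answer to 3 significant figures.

I/I₀ = 10^(56.2/10) = 4.169e+05, so I = 4.169e+05 × 10⁻¹² W/m².

4.17e-07 W/m²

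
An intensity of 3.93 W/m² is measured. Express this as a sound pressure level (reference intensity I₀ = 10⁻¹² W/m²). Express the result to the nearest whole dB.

Dividing by I₀ shifts the exponent by 12: I/I₀ = 3.93×10^12.
L = 10·(0.5944 + 12) = 125.94 dB.

126 dB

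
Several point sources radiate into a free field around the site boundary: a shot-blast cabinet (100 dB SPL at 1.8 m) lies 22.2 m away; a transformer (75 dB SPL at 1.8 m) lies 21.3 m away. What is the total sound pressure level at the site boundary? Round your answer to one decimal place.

78.2 dB SPL

First find each source's level at the receiver (point-source: −20·log₁₀(r/r_ref)), then combine on an intensity basis.
shot-blast cabinet: 100 − 20·log₁₀(22.2/1.8) = 100 − 21.82 = 78.18 dB SPL.
transformer: 75 − 20·log₁₀(21.3/1.8) = 75 − 21.46 = 53.54 dB SPL.
Σ 10^(L/10) = 6.597e+07 → L_total = 10·log₁₀(6.597e+07) = 78.19 dB SPL.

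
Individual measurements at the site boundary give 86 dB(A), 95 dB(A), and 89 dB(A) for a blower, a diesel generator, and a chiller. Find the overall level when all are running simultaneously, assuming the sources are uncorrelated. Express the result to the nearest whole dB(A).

Incoherent sources combine by intensity addition: L_total = 10·log₁₀(Σ 10^(L_i/10)).
Σ 10^(L/10) = 10^(86/10) + 10^(95/10) + 10^(89/10) = 4.355e+09.
L_total = 10·log₁₀(4.355e+09) = 96.39 dB(A).

96 dB(A)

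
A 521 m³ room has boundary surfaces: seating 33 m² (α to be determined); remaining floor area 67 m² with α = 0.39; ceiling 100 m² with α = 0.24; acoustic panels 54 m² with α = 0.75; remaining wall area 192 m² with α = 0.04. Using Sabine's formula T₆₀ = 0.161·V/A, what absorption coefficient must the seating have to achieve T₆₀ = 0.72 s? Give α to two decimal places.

0.55

From T₆₀ = 0.161·V/A, the target T₆₀ = 0.72 s needs A = 0.161·521/0.72 = 116.50 m².
Absorption from the other surfaces = 67·0.39 + 100·0.24 + 54·0.75 + 192·0.04 = 98.31 m², so the seating must supply 18.19 m² over 33 m².
α = 18.19/33 = 0.551.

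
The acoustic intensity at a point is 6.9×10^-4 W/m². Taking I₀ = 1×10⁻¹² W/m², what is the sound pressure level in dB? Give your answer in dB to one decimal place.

L = 10·log₁₀(I/I₀) = 10·log₁₀(6.9×10^-4/10⁻¹²) = 10·log₁₀(6.9×10^8).
L = 10·(0.8388 + 8) = 88.39 dB.

88.4 dB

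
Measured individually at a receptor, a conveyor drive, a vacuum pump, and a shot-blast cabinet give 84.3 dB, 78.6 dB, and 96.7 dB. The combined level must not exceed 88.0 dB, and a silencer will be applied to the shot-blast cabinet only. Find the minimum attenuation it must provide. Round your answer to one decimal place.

Everything except the shot-blast cabinet sums to 10^(84.3/10) + 10^(78.6/10) = 3.416e+08 in linear terms, 85.34 dB.
The limit corresponds to 10^(88.0/10) = 6.310e+08; subtracting the fixed part leaves 2.894e+08 for the shot-blast cabinet, i.e. 84.61 dB.
So the shot-blast cabinet must be reduced from 96.7 to 84.61 dB: IL = 12.09 dB.

12.1 dB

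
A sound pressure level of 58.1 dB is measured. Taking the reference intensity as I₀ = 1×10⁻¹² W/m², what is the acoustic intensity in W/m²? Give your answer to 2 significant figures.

6.5e-07 W/m²

I/I₀ = 10^(58.1/10) = 6.457e+05, so I = 6.457e+05 × 10⁻¹² W/m².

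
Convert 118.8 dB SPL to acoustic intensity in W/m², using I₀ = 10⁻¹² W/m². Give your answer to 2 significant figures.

I = I₀·10^(L/10) = 10⁻¹² × 10^(118.8/10) = 10^(-0.120).

0.76 W/m²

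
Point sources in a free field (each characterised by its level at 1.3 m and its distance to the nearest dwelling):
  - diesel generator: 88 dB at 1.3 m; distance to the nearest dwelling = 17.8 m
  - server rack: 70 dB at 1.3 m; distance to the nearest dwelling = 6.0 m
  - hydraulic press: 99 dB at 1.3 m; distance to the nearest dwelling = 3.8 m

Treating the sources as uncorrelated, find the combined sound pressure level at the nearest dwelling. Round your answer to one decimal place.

Apply inverse-square spreading to bring every level to the receiver, then sum 10^(L/10).
diesel generator: 88 − 20·log₁₀(17.8/1.3) = 88 − 22.73 = 65.27 dB.
server rack: 70 − 20·log₁₀(6.0/1.3) = 70 − 13.28 = 56.72 dB.
hydraulic press: 99 − 20·log₁₀(3.8/1.3) = 99 − 9.32 = 89.68 dB.
Σ 10^(L/10) = 9.335e+08 → L_total = 10·log₁₀(9.335e+08) = 89.70 dB.

89.7 dB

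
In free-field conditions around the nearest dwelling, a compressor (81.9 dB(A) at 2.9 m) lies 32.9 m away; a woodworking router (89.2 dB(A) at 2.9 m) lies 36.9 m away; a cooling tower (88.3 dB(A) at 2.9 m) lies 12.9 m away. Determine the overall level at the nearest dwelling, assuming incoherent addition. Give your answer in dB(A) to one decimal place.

76.1 dB(A)

First find each source's level at the receiver (point-source: −20·log₁₀(r/r_ref)), then combine on an intensity basis.
compressor: 81.9 − 20·log₁₀(32.9/2.9) = 81.9 − 21.10 = 60.80 dB(A).
woodworking router: 89.2 − 20·log₁₀(36.9/2.9) = 89.2 − 22.09 = 67.11 dB(A).
cooling tower: 88.3 − 20·log₁₀(12.9/2.9) = 88.3 − 12.96 = 75.34 dB(A).
Σ 10^(L/10) = 4.051e+07 → L_total = 10·log₁₀(4.051e+07) = 76.08 dB(A).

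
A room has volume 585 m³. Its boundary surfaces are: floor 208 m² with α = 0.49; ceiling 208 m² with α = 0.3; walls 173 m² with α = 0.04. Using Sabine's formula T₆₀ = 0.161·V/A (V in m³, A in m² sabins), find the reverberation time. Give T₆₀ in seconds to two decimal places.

0.55 s

Summing Sᵢαᵢ: 208·0.49 + 208·0.3 + 173·0.04 = 171.24 m².
T₆₀ = 0.161·V/A = 0.161·585/171.24 = 0.550 s.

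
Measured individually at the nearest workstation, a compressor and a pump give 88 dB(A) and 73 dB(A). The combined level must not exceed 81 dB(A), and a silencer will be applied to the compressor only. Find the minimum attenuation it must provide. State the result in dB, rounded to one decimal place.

7.7 dB

The untreated sources together contribute 10^(73/10) = 1.995e+07, i.e. 73.00 dB(A).
To meet 81 dB(A) overall, the treated compressor may contribute at most 10^(81/10) − 1.995e+07 = 1.059e+08, i.e. 80.25 dB(A).
Required insertion loss = 88 − 80.25 = 7.75 dB.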